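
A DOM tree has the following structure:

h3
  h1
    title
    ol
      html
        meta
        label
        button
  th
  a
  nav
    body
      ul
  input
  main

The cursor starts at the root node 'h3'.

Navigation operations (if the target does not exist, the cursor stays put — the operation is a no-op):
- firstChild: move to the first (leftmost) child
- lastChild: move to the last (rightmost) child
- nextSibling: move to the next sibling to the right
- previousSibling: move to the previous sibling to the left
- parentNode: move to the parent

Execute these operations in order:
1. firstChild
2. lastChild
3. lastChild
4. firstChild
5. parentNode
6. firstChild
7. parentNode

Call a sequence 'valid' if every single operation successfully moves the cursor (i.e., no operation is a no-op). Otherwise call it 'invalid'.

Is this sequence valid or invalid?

Answer: valid

Derivation:
After 1 (firstChild): h1
After 2 (lastChild): ol
After 3 (lastChild): html
After 4 (firstChild): meta
After 5 (parentNode): html
After 6 (firstChild): meta
After 7 (parentNode): html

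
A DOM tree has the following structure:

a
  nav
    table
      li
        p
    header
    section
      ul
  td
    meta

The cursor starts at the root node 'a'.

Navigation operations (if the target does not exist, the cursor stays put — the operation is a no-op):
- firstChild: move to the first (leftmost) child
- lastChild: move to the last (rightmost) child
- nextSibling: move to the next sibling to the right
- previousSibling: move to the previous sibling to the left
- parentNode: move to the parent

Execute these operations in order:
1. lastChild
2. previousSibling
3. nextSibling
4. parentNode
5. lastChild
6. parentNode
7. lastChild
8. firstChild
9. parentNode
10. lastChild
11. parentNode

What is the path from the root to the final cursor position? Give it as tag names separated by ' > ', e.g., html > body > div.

After 1 (lastChild): td
After 2 (previousSibling): nav
After 3 (nextSibling): td
After 4 (parentNode): a
After 5 (lastChild): td
After 6 (parentNode): a
After 7 (lastChild): td
After 8 (firstChild): meta
After 9 (parentNode): td
After 10 (lastChild): meta
After 11 (parentNode): td

Answer: a > td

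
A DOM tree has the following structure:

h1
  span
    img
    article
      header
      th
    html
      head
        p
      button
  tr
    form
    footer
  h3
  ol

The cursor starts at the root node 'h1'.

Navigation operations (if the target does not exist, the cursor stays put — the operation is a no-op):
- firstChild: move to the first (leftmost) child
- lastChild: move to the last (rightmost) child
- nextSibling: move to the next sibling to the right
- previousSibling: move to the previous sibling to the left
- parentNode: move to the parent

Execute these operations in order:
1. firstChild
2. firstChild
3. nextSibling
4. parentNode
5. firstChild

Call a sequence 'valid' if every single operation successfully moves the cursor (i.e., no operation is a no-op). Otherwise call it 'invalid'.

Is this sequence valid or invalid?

After 1 (firstChild): span
After 2 (firstChild): img
After 3 (nextSibling): article
After 4 (parentNode): span
After 5 (firstChild): img

Answer: valid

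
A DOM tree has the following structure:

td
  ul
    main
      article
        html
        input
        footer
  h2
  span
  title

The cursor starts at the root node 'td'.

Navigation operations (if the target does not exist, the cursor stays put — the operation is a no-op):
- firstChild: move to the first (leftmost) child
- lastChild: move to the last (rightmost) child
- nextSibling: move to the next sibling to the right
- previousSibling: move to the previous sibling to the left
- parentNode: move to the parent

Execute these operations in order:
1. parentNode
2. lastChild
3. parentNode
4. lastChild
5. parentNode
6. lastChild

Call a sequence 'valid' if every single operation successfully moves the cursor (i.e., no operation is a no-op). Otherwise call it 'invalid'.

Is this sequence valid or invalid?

After 1 (parentNode): td (no-op, stayed)
After 2 (lastChild): title
After 3 (parentNode): td
After 4 (lastChild): title
After 5 (parentNode): td
After 6 (lastChild): title

Answer: invalid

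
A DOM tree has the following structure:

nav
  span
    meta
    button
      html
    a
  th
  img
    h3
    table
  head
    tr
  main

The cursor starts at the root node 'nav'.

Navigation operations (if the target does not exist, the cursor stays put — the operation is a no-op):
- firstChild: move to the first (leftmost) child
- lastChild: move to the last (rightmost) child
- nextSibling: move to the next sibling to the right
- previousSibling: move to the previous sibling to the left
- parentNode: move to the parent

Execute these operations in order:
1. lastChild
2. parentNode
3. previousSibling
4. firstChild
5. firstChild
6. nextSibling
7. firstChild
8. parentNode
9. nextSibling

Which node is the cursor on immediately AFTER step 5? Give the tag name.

Answer: meta

Derivation:
After 1 (lastChild): main
After 2 (parentNode): nav
After 3 (previousSibling): nav (no-op, stayed)
After 4 (firstChild): span
After 5 (firstChild): meta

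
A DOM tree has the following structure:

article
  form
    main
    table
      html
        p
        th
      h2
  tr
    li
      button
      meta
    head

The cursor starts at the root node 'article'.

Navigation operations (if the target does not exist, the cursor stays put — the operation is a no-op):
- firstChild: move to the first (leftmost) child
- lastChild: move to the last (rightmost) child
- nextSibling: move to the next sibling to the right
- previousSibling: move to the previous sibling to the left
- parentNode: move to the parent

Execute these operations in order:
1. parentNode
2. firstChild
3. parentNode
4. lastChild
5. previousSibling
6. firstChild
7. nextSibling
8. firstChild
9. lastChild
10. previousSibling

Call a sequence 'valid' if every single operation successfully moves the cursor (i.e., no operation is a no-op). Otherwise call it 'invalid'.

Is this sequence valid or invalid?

After 1 (parentNode): article (no-op, stayed)
After 2 (firstChild): form
After 3 (parentNode): article
After 4 (lastChild): tr
After 5 (previousSibling): form
After 6 (firstChild): main
After 7 (nextSibling): table
After 8 (firstChild): html
After 9 (lastChild): th
After 10 (previousSibling): p

Answer: invalid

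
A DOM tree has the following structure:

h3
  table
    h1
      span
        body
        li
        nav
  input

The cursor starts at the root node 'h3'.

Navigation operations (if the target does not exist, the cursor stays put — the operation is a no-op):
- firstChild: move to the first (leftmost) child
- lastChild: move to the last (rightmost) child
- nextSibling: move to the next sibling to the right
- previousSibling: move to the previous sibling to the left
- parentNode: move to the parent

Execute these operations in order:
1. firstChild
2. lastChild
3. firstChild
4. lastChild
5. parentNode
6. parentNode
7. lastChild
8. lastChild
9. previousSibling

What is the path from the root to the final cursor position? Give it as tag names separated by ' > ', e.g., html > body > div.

After 1 (firstChild): table
After 2 (lastChild): h1
After 3 (firstChild): span
After 4 (lastChild): nav
After 5 (parentNode): span
After 6 (parentNode): h1
After 7 (lastChild): span
After 8 (lastChild): nav
After 9 (previousSibling): li

Answer: h3 > table > h1 > span > li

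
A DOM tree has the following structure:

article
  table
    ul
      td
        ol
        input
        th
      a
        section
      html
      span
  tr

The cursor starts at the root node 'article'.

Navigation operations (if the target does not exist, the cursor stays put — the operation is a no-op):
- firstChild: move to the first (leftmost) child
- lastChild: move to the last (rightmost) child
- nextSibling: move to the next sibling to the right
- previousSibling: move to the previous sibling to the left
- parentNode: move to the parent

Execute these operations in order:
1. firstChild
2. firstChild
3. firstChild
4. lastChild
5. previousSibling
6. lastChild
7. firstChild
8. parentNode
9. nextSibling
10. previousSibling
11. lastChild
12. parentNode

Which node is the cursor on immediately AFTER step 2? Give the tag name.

After 1 (firstChild): table
After 2 (firstChild): ul

Answer: ul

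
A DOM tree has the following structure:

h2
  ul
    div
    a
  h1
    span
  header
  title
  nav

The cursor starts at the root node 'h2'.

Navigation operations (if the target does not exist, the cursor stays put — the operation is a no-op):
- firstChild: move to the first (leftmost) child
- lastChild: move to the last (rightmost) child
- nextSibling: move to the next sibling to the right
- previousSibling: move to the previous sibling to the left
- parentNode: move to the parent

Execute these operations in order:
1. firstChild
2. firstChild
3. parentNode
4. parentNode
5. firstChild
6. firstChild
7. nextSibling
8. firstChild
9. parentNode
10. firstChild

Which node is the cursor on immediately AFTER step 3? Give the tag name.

After 1 (firstChild): ul
After 2 (firstChild): div
After 3 (parentNode): ul

Answer: ul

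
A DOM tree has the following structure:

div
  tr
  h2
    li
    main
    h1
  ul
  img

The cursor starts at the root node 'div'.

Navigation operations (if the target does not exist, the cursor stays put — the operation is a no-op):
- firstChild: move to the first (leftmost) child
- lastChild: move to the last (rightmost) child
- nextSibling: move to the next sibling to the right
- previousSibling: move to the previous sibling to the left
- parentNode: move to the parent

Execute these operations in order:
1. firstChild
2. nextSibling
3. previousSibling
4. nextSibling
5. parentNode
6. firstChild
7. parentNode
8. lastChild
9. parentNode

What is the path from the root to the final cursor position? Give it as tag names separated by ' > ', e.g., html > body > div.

Answer: div

Derivation:
After 1 (firstChild): tr
After 2 (nextSibling): h2
After 3 (previousSibling): tr
After 4 (nextSibling): h2
After 5 (parentNode): div
After 6 (firstChild): tr
After 7 (parentNode): div
After 8 (lastChild): img
After 9 (parentNode): div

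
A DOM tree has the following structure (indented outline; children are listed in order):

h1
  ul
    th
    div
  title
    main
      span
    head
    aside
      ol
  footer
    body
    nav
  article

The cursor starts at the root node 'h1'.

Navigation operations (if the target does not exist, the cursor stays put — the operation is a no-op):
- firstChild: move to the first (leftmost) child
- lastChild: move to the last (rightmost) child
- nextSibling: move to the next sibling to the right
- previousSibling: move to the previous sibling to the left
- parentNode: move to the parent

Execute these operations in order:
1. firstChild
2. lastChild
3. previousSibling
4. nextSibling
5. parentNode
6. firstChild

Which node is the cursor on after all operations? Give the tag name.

After 1 (firstChild): ul
After 2 (lastChild): div
After 3 (previousSibling): th
After 4 (nextSibling): div
After 5 (parentNode): ul
After 6 (firstChild): th

Answer: th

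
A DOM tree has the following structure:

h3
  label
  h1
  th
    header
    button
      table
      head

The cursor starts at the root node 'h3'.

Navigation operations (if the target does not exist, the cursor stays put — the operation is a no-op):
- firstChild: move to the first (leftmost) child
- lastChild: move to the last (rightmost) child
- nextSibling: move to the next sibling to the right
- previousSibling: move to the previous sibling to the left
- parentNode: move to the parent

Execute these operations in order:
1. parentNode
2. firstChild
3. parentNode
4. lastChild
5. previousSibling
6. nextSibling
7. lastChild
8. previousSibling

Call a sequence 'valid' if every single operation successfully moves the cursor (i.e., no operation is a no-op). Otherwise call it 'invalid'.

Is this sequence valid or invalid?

Answer: invalid

Derivation:
After 1 (parentNode): h3 (no-op, stayed)
After 2 (firstChild): label
After 3 (parentNode): h3
After 4 (lastChild): th
After 5 (previousSibling): h1
After 6 (nextSibling): th
After 7 (lastChild): button
After 8 (previousSibling): header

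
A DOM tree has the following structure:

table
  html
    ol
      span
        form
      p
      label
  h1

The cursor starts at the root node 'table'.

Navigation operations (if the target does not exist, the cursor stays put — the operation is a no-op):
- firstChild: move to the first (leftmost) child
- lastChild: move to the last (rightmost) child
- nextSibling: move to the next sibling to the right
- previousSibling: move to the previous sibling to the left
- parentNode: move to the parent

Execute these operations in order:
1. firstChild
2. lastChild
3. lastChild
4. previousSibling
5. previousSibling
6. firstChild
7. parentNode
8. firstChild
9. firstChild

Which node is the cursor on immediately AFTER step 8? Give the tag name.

After 1 (firstChild): html
After 2 (lastChild): ol
After 3 (lastChild): label
After 4 (previousSibling): p
After 5 (previousSibling): span
After 6 (firstChild): form
After 7 (parentNode): span
After 8 (firstChild): form

Answer: form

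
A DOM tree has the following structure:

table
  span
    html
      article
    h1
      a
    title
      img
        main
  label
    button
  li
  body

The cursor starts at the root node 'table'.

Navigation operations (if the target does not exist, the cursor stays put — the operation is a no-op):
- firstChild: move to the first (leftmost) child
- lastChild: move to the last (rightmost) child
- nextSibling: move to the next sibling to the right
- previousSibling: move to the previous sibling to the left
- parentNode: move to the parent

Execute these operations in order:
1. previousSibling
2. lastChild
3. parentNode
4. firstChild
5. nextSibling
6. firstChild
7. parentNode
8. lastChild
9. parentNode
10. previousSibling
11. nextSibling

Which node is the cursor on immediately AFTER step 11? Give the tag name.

Answer: label

Derivation:
After 1 (previousSibling): table (no-op, stayed)
After 2 (lastChild): body
After 3 (parentNode): table
After 4 (firstChild): span
After 5 (nextSibling): label
After 6 (firstChild): button
After 7 (parentNode): label
After 8 (lastChild): button
After 9 (parentNode): label
After 10 (previousSibling): span
After 11 (nextSibling): label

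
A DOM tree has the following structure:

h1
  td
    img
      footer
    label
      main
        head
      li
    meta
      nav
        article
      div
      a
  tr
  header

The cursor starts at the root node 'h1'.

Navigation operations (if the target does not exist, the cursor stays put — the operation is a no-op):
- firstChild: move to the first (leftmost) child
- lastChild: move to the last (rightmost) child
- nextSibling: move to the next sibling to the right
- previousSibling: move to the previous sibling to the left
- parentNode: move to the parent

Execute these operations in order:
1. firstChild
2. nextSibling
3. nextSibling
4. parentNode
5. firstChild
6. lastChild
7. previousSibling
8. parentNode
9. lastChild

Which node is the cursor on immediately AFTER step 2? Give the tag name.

After 1 (firstChild): td
After 2 (nextSibling): tr

Answer: tr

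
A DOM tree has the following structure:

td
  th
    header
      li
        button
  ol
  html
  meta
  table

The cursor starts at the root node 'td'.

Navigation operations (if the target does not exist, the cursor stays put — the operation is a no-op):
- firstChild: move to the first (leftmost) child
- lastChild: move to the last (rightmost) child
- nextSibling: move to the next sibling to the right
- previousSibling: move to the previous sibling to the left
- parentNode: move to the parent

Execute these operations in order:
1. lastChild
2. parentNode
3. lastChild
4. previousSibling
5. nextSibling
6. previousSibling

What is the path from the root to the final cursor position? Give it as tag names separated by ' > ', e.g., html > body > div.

Answer: td > meta

Derivation:
After 1 (lastChild): table
After 2 (parentNode): td
After 3 (lastChild): table
After 4 (previousSibling): meta
After 5 (nextSibling): table
After 6 (previousSibling): meta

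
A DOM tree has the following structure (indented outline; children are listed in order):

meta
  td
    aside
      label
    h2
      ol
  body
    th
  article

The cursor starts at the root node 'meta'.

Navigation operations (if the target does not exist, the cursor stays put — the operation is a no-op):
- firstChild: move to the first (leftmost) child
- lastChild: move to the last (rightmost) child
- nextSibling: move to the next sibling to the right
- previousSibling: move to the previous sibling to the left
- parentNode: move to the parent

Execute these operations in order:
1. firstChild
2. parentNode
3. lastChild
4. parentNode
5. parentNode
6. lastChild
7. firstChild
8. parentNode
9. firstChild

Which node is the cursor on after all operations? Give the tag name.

Answer: td

Derivation:
After 1 (firstChild): td
After 2 (parentNode): meta
After 3 (lastChild): article
After 4 (parentNode): meta
After 5 (parentNode): meta (no-op, stayed)
After 6 (lastChild): article
After 7 (firstChild): article (no-op, stayed)
After 8 (parentNode): meta
After 9 (firstChild): td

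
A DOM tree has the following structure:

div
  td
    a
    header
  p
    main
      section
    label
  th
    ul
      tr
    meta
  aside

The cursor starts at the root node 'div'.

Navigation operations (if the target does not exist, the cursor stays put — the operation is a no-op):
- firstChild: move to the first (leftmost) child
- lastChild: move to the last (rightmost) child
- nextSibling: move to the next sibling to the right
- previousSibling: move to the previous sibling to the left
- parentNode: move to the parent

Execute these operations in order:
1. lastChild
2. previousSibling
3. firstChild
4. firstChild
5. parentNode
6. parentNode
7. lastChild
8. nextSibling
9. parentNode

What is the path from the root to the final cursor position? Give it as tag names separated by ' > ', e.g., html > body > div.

After 1 (lastChild): aside
After 2 (previousSibling): th
After 3 (firstChild): ul
After 4 (firstChild): tr
After 5 (parentNode): ul
After 6 (parentNode): th
After 7 (lastChild): meta
After 8 (nextSibling): meta (no-op, stayed)
After 9 (parentNode): th

Answer: div > th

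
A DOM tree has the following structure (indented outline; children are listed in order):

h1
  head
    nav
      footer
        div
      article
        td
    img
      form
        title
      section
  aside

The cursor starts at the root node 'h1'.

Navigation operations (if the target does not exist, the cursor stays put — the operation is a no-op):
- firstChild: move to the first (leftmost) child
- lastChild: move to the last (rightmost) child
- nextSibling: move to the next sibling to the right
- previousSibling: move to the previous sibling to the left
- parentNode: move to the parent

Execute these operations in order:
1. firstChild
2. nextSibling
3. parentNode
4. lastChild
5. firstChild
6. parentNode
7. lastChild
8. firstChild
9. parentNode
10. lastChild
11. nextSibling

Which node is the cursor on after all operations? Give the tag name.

Answer: aside

Derivation:
After 1 (firstChild): head
After 2 (nextSibling): aside
After 3 (parentNode): h1
After 4 (lastChild): aside
After 5 (firstChild): aside (no-op, stayed)
After 6 (parentNode): h1
After 7 (lastChild): aside
After 8 (firstChild): aside (no-op, stayed)
After 9 (parentNode): h1
After 10 (lastChild): aside
After 11 (nextSibling): aside (no-op, stayed)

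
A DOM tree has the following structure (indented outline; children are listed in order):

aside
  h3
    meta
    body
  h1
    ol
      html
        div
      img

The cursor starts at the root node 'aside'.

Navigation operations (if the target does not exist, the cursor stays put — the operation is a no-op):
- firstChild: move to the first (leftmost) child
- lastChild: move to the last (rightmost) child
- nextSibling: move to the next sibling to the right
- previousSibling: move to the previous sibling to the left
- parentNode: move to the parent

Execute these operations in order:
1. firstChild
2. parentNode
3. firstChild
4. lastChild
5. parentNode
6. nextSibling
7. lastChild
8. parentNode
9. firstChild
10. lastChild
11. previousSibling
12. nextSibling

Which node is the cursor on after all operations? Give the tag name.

Answer: img

Derivation:
After 1 (firstChild): h3
After 2 (parentNode): aside
After 3 (firstChild): h3
After 4 (lastChild): body
After 5 (parentNode): h3
After 6 (nextSibling): h1
After 7 (lastChild): ol
After 8 (parentNode): h1
After 9 (firstChild): ol
After 10 (lastChild): img
After 11 (previousSibling): html
After 12 (nextSibling): img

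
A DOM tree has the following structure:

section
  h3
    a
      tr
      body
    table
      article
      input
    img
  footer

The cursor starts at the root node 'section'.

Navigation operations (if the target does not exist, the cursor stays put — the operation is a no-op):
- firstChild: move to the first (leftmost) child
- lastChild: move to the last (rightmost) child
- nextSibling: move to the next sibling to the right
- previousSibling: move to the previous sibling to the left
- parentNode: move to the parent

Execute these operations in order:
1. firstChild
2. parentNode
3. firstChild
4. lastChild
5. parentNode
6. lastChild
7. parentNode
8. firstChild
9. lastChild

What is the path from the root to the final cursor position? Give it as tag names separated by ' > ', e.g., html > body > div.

Answer: section > h3 > a > body

Derivation:
After 1 (firstChild): h3
After 2 (parentNode): section
After 3 (firstChild): h3
After 4 (lastChild): img
After 5 (parentNode): h3
After 6 (lastChild): img
After 7 (parentNode): h3
After 8 (firstChild): a
After 9 (lastChild): body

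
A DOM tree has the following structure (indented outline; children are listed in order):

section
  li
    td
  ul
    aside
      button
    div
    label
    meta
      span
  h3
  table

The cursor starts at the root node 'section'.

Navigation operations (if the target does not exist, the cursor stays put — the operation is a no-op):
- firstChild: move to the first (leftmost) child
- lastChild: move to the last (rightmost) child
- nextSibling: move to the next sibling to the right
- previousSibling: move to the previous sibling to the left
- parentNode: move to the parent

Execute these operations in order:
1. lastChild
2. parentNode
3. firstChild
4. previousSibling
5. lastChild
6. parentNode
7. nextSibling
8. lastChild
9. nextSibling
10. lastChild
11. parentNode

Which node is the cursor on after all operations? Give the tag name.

Answer: meta

Derivation:
After 1 (lastChild): table
After 2 (parentNode): section
After 3 (firstChild): li
After 4 (previousSibling): li (no-op, stayed)
After 5 (lastChild): td
After 6 (parentNode): li
After 7 (nextSibling): ul
After 8 (lastChild): meta
After 9 (nextSibling): meta (no-op, stayed)
After 10 (lastChild): span
After 11 (parentNode): meta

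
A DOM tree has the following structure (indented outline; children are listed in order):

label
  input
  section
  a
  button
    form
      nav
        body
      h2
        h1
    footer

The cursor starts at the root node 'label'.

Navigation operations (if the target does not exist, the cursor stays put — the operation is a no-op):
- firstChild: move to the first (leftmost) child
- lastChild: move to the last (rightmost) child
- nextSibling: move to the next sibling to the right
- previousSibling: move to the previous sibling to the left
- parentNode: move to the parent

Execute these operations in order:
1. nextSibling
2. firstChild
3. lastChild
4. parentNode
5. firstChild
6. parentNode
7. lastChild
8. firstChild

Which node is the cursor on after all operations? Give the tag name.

Answer: form

Derivation:
After 1 (nextSibling): label (no-op, stayed)
After 2 (firstChild): input
After 3 (lastChild): input (no-op, stayed)
After 4 (parentNode): label
After 5 (firstChild): input
After 6 (parentNode): label
After 7 (lastChild): button
After 8 (firstChild): form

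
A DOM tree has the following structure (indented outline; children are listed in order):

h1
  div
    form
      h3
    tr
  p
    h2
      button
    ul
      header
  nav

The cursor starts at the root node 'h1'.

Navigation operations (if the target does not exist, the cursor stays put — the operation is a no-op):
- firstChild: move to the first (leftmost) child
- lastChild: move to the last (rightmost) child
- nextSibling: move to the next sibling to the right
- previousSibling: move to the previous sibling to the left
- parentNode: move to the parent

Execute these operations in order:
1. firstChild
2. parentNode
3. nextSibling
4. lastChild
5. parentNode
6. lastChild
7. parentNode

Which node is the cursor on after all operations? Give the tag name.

Answer: h1

Derivation:
After 1 (firstChild): div
After 2 (parentNode): h1
After 3 (nextSibling): h1 (no-op, stayed)
After 4 (lastChild): nav
After 5 (parentNode): h1
After 6 (lastChild): nav
After 7 (parentNode): h1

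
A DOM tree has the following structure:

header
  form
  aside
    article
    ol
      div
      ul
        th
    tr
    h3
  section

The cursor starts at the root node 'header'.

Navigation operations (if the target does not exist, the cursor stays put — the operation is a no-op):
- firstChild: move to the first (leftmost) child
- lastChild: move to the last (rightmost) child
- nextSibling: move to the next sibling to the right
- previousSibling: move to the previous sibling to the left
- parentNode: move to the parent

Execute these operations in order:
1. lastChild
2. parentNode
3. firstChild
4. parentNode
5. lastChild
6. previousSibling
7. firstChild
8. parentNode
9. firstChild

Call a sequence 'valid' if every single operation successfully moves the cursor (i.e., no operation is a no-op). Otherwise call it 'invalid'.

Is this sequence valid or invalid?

Answer: valid

Derivation:
After 1 (lastChild): section
After 2 (parentNode): header
After 3 (firstChild): form
After 4 (parentNode): header
After 5 (lastChild): section
After 6 (previousSibling): aside
After 7 (firstChild): article
After 8 (parentNode): aside
After 9 (firstChild): article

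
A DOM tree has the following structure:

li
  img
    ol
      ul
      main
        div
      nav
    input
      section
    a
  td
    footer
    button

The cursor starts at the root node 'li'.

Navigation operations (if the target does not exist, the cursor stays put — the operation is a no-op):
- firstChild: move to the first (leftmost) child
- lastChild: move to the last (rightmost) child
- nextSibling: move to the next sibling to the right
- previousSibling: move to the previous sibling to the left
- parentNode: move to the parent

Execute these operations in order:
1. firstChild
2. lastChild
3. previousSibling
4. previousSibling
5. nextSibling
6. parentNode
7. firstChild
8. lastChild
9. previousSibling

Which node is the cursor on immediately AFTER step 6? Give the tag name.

After 1 (firstChild): img
After 2 (lastChild): a
After 3 (previousSibling): input
After 4 (previousSibling): ol
After 5 (nextSibling): input
After 6 (parentNode): img

Answer: img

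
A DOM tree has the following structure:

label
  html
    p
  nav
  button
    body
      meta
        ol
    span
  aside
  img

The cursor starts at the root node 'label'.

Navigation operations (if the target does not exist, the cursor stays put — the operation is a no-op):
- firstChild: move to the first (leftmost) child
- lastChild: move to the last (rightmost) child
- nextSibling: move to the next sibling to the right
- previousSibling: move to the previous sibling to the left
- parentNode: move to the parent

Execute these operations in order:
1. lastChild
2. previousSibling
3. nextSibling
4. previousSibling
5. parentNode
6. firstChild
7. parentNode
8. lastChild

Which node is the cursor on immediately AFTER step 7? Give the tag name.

Answer: label

Derivation:
After 1 (lastChild): img
After 2 (previousSibling): aside
After 3 (nextSibling): img
After 4 (previousSibling): aside
After 5 (parentNode): label
After 6 (firstChild): html
After 7 (parentNode): label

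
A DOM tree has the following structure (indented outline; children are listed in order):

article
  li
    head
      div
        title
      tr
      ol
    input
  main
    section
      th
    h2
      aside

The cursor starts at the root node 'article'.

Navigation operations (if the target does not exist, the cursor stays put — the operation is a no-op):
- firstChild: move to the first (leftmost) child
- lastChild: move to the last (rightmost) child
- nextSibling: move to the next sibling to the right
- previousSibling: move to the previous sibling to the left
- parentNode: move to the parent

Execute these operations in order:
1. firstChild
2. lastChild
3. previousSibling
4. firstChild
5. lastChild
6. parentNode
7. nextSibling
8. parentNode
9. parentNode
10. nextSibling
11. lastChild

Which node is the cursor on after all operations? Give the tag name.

After 1 (firstChild): li
After 2 (lastChild): input
After 3 (previousSibling): head
After 4 (firstChild): div
After 5 (lastChild): title
After 6 (parentNode): div
After 7 (nextSibling): tr
After 8 (parentNode): head
After 9 (parentNode): li
After 10 (nextSibling): main
After 11 (lastChild): h2

Answer: h2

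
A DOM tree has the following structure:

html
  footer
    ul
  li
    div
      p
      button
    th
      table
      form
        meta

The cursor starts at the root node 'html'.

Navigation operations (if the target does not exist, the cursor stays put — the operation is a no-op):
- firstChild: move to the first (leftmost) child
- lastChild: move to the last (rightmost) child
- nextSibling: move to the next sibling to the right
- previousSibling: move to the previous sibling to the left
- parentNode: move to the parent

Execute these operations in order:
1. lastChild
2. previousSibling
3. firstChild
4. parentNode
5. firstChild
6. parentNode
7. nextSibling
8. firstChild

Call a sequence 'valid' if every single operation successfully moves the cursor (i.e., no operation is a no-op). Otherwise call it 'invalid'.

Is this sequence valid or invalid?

Answer: valid

Derivation:
After 1 (lastChild): li
After 2 (previousSibling): footer
After 3 (firstChild): ul
After 4 (parentNode): footer
After 5 (firstChild): ul
After 6 (parentNode): footer
After 7 (nextSibling): li
After 8 (firstChild): div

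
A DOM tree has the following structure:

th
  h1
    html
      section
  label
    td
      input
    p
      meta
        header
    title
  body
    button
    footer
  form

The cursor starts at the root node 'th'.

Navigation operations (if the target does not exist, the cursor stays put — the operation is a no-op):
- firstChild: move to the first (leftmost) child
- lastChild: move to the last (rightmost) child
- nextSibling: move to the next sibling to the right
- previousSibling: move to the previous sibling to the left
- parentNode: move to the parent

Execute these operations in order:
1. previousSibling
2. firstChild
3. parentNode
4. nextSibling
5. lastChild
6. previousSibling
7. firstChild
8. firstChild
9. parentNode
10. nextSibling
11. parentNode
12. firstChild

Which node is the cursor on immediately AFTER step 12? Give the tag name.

After 1 (previousSibling): th (no-op, stayed)
After 2 (firstChild): h1
After 3 (parentNode): th
After 4 (nextSibling): th (no-op, stayed)
After 5 (lastChild): form
After 6 (previousSibling): body
After 7 (firstChild): button
After 8 (firstChild): button (no-op, stayed)
After 9 (parentNode): body
After 10 (nextSibling): form
After 11 (parentNode): th
After 12 (firstChild): h1

Answer: h1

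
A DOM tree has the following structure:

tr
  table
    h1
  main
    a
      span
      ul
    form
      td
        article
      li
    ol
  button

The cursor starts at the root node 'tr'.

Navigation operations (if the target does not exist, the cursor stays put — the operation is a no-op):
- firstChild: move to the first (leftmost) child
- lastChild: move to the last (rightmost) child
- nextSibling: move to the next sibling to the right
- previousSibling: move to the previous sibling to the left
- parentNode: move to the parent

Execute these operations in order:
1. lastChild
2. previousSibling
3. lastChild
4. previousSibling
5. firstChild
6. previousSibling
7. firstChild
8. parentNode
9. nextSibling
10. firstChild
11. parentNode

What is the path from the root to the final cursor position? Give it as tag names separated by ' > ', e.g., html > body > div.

After 1 (lastChild): button
After 2 (previousSibling): main
After 3 (lastChild): ol
After 4 (previousSibling): form
After 5 (firstChild): td
After 6 (previousSibling): td (no-op, stayed)
After 7 (firstChild): article
After 8 (parentNode): td
After 9 (nextSibling): li
After 10 (firstChild): li (no-op, stayed)
After 11 (parentNode): form

Answer: tr > main > form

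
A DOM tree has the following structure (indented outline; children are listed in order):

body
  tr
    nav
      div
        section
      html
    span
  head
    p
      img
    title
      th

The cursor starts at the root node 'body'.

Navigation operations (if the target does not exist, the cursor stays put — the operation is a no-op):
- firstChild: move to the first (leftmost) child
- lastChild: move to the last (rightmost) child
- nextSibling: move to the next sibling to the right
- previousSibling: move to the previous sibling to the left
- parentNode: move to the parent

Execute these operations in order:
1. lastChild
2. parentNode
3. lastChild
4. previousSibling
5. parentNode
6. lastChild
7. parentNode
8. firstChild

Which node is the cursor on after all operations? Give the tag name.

Answer: tr

Derivation:
After 1 (lastChild): head
After 2 (parentNode): body
After 3 (lastChild): head
After 4 (previousSibling): tr
After 5 (parentNode): body
After 6 (lastChild): head
After 7 (parentNode): body
After 8 (firstChild): tr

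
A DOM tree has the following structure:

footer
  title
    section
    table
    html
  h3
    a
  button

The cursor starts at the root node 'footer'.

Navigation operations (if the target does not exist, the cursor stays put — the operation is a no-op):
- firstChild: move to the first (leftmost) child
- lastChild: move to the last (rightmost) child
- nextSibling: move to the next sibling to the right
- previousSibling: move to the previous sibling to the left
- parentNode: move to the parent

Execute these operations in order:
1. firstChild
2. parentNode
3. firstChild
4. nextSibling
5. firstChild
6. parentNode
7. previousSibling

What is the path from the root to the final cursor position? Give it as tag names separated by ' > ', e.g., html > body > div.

Answer: footer > title

Derivation:
After 1 (firstChild): title
After 2 (parentNode): footer
After 3 (firstChild): title
After 4 (nextSibling): h3
After 5 (firstChild): a
After 6 (parentNode): h3
After 7 (previousSibling): title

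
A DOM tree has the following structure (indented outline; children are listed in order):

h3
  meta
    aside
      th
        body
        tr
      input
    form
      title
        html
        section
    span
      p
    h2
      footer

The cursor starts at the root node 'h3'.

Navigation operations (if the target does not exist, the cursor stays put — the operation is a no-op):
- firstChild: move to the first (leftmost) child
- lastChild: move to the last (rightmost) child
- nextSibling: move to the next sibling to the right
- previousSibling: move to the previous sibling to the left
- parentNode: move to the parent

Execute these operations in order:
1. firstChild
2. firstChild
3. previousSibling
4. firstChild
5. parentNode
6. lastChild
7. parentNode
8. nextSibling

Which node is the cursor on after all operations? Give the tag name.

After 1 (firstChild): meta
After 2 (firstChild): aside
After 3 (previousSibling): aside (no-op, stayed)
After 4 (firstChild): th
After 5 (parentNode): aside
After 6 (lastChild): input
After 7 (parentNode): aside
After 8 (nextSibling): form

Answer: form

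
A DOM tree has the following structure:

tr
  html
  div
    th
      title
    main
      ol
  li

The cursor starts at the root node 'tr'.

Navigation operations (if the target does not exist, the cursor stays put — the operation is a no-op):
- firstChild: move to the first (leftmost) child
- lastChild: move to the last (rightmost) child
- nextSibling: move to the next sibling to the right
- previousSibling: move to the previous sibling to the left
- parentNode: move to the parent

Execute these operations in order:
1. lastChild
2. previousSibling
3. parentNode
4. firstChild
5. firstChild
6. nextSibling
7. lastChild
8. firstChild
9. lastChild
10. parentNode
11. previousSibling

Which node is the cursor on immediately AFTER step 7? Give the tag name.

Answer: main

Derivation:
After 1 (lastChild): li
After 2 (previousSibling): div
After 3 (parentNode): tr
After 4 (firstChild): html
After 5 (firstChild): html (no-op, stayed)
After 6 (nextSibling): div
After 7 (lastChild): main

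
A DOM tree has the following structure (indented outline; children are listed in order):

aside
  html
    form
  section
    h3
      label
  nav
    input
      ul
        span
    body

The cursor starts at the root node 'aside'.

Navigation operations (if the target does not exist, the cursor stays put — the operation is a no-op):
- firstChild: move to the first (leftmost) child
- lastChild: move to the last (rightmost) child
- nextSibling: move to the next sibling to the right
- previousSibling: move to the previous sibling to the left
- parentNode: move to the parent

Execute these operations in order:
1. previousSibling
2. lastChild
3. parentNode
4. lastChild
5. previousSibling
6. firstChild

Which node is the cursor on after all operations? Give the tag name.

After 1 (previousSibling): aside (no-op, stayed)
After 2 (lastChild): nav
After 3 (parentNode): aside
After 4 (lastChild): nav
After 5 (previousSibling): section
After 6 (firstChild): h3

Answer: h3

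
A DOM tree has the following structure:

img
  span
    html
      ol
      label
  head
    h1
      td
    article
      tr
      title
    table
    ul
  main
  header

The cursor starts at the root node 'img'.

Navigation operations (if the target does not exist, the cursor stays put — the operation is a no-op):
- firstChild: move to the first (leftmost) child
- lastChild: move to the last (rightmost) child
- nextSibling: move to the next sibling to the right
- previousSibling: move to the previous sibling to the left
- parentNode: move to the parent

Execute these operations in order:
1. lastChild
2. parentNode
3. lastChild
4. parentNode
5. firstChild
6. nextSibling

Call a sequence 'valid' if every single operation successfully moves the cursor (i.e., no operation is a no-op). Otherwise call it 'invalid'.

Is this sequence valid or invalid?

Answer: valid

Derivation:
After 1 (lastChild): header
After 2 (parentNode): img
After 3 (lastChild): header
After 4 (parentNode): img
After 5 (firstChild): span
After 6 (nextSibling): head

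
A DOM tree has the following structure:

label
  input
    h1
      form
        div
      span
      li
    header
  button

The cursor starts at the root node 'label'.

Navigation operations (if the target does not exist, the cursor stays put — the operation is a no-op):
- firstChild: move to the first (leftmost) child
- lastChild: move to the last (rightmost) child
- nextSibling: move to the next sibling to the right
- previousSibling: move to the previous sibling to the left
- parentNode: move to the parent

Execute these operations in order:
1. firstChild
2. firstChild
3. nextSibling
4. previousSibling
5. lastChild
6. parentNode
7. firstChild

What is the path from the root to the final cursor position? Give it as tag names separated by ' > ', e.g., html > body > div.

After 1 (firstChild): input
After 2 (firstChild): h1
After 3 (nextSibling): header
After 4 (previousSibling): h1
After 5 (lastChild): li
After 6 (parentNode): h1
After 7 (firstChild): form

Answer: label > input > h1 > form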